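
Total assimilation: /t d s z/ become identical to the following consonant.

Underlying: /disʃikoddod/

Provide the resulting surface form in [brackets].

/s/ before /ʃ/ → [ʃ] (total assimilation)

[diʃʃikoddod]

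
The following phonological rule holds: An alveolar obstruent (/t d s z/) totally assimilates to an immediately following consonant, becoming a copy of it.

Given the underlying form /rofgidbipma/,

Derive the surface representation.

/d/ before /b/ → [b] (total assimilation)

[rofgibbipma]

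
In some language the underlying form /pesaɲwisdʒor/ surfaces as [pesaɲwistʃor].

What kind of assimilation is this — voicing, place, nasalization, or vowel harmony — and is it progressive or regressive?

voicing assimilation, progressive

/dʒ/→[tʃ].
Each target copies a feature from the preceding segment, so the direction is progressive.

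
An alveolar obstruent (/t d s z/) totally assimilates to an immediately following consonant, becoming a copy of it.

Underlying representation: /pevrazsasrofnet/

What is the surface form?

/z/ before /s/ → [s] (total assimilation)
/s/ before /r/ → [r] (total assimilation)

[pevrassarrofnet]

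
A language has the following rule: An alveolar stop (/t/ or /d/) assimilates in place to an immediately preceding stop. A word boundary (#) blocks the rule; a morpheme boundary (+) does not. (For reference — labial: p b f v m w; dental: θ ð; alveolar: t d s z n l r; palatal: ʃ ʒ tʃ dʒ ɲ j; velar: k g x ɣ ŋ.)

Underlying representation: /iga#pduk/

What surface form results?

[iga#pbuk]

/d/ after /p/ (labial) → [b]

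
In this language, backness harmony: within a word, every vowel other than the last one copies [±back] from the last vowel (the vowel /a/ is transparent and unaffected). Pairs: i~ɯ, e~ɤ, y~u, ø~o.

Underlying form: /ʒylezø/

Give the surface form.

[ʒylezø]

no segment meets the rule's conditions; no change.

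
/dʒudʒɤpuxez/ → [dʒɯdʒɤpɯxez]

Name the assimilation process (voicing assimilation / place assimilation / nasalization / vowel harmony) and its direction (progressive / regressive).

vowel harmony, regressive

/u/→[ɯ] /u/→[ɯ].
Vowels agree with the last vowel, so the harmony is regressive.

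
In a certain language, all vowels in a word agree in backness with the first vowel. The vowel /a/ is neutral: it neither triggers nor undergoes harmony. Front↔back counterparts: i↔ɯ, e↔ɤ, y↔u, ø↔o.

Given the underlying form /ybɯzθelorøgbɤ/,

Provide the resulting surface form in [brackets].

/ɯ/ harmonizes with /y/ ([-back]) → [i]
/o/ harmonizes with /y/ ([-back]) → [ø]
/ɤ/ harmonizes with /y/ ([-back]) → [e]

[ybizθelørøgbe]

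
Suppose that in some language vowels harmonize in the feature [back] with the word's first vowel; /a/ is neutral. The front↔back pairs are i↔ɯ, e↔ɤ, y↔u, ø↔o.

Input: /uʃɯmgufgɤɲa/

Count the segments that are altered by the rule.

No segment meets the rule's conditions.

0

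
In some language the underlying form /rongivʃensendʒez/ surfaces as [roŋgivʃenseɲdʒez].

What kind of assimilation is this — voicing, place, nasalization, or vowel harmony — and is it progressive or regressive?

/n/→[ŋ] /n/→[ɲ].
Each target copies a feature from the following segment, so the direction is regressive.

place assimilation, regressive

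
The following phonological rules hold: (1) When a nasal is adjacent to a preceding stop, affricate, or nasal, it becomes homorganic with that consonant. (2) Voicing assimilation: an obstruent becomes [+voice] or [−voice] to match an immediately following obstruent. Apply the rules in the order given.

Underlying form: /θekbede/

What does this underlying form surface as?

[θegbede]

Rule 1: no segment meets the rule's conditions; no change.
After rule 1: θekbede
Rule 2: /k/ before /b/ (voiced) → [g]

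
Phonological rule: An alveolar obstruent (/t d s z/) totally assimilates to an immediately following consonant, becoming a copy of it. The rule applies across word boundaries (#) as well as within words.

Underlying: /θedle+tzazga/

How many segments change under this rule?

3

/d/ before /l/ → [l] (total assimilation)
/t/ before /z/ → [z] (total assimilation)
/z/ before /g/ → [g] (total assimilation)
3 segments change.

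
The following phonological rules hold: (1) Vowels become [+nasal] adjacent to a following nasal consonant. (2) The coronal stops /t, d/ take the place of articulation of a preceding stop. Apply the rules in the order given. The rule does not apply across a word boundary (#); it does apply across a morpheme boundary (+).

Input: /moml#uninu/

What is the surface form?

[mõml#ũnĩnu]

Rule 1: /o/ before nasal /m/ → [õ]
Rule 1: /u/ before nasal /n/ → [ũ]
Rule 1: /i/ before nasal /n/ → [ĩ]
After rule 1: mõml#ũnĩnu
Rule 2: no segment meets the rule's conditions; no change.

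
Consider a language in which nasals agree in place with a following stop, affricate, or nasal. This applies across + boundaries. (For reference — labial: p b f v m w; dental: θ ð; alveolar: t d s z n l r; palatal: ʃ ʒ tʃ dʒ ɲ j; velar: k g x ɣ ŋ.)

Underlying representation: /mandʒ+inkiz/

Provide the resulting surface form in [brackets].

[maɲdʒ+iŋkiz]

/n/ before /dʒ/ (palatal) → [ɲ]
/n/ before /k/ (velar) → [ŋ]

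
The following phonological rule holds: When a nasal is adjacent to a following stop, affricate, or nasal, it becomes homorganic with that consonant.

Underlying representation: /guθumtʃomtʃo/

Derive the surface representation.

/m/ before /tʃ/ (palatal) → [ɲ]
/m/ before /tʃ/ (palatal) → [ɲ]

[guθuɲtʃoɲtʃo]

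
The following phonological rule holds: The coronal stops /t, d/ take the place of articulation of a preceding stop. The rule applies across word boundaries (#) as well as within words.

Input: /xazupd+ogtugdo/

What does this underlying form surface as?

/d/ after /p/ (labial) → [b]
/t/ after /g/ (velar) → [k]
/d/ after /g/ (velar) → [g]

[xazupb+ogkuggo]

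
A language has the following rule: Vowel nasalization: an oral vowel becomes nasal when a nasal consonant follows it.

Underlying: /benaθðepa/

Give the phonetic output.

[bẽnaθðepa]

/e/ before nasal /n/ → [ẽ]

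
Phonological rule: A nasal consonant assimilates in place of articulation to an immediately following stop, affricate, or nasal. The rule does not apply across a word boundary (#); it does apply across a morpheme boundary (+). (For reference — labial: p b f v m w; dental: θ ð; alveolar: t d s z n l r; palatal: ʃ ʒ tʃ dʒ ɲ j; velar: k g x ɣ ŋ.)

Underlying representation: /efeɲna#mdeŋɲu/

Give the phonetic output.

/ɲ/ before /n/ (alveolar) → [n]
/m/ before /d/ (alveolar) → [n]
/ŋ/ before /ɲ/ (palatal) → [ɲ]

[efenna#ndeɲɲu]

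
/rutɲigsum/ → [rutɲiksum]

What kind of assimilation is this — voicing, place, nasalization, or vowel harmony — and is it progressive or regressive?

/g/→[k].
Each target copies a feature from the following segment, so the direction is regressive.

voicing assimilation, regressive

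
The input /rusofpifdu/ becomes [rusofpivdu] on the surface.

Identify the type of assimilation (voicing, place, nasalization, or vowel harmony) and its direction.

voicing assimilation, regressive

/f/→[v].
Each target copies a feature from the following segment, so the direction is regressive.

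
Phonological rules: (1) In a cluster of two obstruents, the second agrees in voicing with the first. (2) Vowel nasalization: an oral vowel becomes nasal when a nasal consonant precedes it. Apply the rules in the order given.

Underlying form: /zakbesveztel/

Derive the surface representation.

[zakpesfezdel]

Rule 1: /b/ after /k/ (voiceless) → [p]
Rule 1: /v/ after /s/ (voiceless) → [f]
Rule 1: /t/ after /z/ (voiced) → [d]
After rule 1: zakpesfezdel
Rule 2: no segment meets the rule's conditions; no change.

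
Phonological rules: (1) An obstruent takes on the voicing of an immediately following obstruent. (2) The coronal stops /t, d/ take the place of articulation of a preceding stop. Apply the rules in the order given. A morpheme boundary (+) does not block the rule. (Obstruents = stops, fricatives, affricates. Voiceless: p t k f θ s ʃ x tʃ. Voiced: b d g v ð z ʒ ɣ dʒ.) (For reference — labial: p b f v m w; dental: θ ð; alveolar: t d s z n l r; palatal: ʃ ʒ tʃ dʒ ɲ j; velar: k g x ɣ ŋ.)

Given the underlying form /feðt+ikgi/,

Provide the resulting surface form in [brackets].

Rule 1: /ð/ before /t/ (voiceless) → [θ]
Rule 1: /k/ before /g/ (voiced) → [g]
After rule 1: feθt+iggi
Rule 2: no segment meets the rule's conditions; no change.

[feθt+iggi]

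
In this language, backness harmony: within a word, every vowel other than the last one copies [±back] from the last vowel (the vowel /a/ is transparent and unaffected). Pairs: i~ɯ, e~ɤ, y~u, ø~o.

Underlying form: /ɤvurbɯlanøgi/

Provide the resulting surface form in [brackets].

[evyrbilanøgi]

/ɤ/ harmonizes with /i/ ([-back]) → [e]
/u/ harmonizes with /i/ ([-back]) → [y]
/ɯ/ harmonizes with /i/ ([-back]) → [i]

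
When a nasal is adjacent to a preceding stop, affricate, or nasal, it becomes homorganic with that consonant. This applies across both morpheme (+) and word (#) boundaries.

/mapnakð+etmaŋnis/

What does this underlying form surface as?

[mapmakð+etnaŋŋis]

/n/ after /p/ (labial) → [m]
/m/ after /t/ (alveolar) → [n]
/n/ after /ŋ/ (velar) → [ŋ]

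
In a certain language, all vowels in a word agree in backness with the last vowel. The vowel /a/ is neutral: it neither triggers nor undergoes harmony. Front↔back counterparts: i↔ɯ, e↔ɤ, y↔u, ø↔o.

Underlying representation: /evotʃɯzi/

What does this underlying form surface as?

/o/ harmonizes with /i/ ([-back]) → [ø]
/ɯ/ harmonizes with /i/ ([-back]) → [i]

[evøtʃizi]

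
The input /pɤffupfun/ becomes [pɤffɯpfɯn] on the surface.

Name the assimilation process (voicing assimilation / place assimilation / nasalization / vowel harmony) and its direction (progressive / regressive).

/u/→[ɯ] /u/→[ɯ].
Vowels agree with the first vowel, so the harmony is progressive.

vowel harmony, progressive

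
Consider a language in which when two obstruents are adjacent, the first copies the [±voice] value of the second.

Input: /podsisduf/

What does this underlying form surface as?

/d/ before /s/ (voiceless) → [t]
/s/ before /d/ (voiced) → [z]

[potsizduf]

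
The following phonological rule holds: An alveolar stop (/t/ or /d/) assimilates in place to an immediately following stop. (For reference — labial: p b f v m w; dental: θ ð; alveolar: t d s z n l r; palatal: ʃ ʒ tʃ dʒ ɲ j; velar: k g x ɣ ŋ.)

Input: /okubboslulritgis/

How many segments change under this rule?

1

/t/ before /g/ (velar) → [k]
1 segment changes.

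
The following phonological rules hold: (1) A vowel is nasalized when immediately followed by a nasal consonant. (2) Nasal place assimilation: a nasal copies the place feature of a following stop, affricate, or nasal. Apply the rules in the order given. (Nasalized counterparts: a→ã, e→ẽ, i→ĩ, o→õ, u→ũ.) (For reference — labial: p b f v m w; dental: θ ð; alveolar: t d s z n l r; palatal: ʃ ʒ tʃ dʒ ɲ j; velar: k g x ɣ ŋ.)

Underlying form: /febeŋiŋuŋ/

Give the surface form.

Rule 1: /e/ before nasal /ŋ/ → [ẽ]
Rule 1: /i/ before nasal /ŋ/ → [ĩ]
Rule 1: /u/ before nasal /ŋ/ → [ũ]
After rule 1: febẽŋĩŋũŋ
Rule 2: no segment meets the rule's conditions; no change.

[febẽŋĩŋũŋ]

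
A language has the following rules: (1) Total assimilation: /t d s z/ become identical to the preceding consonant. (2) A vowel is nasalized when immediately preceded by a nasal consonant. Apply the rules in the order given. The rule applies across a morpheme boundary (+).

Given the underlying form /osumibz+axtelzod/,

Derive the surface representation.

[osumĩbb+axxellod]

Rule 1: /z/ after /b/ → [b] (total assimilation)
Rule 1: /t/ after /x/ → [x] (total assimilation)
Rule 1: /z/ after /l/ → [l] (total assimilation)
After rule 1: osumibb+axxellod
Rule 2: /i/ after nasal /m/ → [ĩ]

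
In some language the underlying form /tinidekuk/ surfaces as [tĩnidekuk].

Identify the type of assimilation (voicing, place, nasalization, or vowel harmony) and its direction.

/i/→[ĩ].
Each target copies a feature from the following segment, so the direction is regressive.

nasalization, regressive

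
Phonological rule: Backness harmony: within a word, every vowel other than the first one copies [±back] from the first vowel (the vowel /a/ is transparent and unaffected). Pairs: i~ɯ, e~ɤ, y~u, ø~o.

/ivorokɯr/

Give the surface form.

[ivørøkir]

/o/ harmonizes with /i/ ([-back]) → [ø]
/o/ harmonizes with /i/ ([-back]) → [ø]
/ɯ/ harmonizes with /i/ ([-back]) → [i]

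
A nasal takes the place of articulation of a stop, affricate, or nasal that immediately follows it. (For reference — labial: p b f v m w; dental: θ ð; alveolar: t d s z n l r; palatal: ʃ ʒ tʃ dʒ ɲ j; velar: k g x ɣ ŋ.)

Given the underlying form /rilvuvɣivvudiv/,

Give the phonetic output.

no segment meets the rule's conditions; no change.

[rilvuvɣivvudiv]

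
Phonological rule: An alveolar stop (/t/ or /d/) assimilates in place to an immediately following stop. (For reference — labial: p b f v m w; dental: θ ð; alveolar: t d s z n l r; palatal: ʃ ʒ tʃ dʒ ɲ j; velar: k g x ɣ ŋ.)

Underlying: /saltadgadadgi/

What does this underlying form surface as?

[saltaggadaggi]

/d/ before /g/ (velar) → [g]
/d/ before /g/ (velar) → [g]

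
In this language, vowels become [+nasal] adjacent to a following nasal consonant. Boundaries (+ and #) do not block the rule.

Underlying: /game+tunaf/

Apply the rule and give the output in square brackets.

/a/ before nasal /m/ → [ã]
/u/ before nasal /n/ → [ũ]

[gãme+tũnaf]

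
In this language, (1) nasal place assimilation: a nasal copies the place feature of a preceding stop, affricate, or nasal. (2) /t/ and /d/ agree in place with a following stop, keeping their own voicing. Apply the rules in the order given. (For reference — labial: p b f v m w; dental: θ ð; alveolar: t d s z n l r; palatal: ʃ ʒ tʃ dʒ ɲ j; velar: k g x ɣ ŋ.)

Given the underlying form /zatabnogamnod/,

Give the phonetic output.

[zatabmogammod]

Rule 1: /n/ after /b/ (labial) → [m]
Rule 1: /n/ after /m/ (labial) → [m]
After rule 1: zatabmogammod
Rule 2: no segment meets the rule's conditions; no change.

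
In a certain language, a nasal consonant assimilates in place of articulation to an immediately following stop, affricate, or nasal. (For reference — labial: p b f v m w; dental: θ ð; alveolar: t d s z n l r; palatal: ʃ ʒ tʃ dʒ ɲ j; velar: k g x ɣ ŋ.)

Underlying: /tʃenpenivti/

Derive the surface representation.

/n/ before /p/ (labial) → [m]

[tʃempenivti]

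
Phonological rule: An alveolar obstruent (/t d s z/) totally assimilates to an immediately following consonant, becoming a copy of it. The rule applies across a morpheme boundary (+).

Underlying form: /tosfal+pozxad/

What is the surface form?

[toffal+poxxad]

/s/ before /f/ → [f] (total assimilation)
/z/ before /x/ → [x] (total assimilation)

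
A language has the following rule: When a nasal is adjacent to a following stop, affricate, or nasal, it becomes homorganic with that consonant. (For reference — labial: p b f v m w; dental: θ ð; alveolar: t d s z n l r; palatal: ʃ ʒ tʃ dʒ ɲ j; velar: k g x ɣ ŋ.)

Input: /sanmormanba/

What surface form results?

[sammormamba]

/n/ before /m/ (labial) → [m]
/n/ before /b/ (labial) → [m]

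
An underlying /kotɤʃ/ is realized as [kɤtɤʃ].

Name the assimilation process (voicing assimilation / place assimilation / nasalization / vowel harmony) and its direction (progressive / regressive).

vowel harmony, regressive

/o/→[ɤ].
Vowels agree with the last vowel, so the harmony is regressive.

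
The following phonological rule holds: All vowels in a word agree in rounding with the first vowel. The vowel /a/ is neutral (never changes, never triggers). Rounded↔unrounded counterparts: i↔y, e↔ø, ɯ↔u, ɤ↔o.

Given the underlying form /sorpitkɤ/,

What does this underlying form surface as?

[sorpytko]

/i/ harmonizes with /o/ ([+round]) → [y]
/ɤ/ harmonizes with /o/ ([+round]) → [o]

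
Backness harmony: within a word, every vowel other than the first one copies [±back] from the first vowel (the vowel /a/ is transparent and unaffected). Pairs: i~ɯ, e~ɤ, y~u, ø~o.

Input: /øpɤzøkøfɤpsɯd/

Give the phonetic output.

[øpezøkøfepsid]

/ɤ/ harmonizes with /ø/ ([-back]) → [e]
/ɤ/ harmonizes with /ø/ ([-back]) → [e]
/ɯ/ harmonizes with /ø/ ([-back]) → [i]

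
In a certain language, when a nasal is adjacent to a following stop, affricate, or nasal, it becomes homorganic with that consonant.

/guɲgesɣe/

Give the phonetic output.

[guŋgesɣe]

/ɲ/ before /g/ (velar) → [ŋ]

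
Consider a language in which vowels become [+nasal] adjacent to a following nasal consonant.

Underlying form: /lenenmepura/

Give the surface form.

/e/ before nasal /n/ → [ẽ]
/e/ before nasal /n/ → [ẽ]

[lẽnẽnmepura]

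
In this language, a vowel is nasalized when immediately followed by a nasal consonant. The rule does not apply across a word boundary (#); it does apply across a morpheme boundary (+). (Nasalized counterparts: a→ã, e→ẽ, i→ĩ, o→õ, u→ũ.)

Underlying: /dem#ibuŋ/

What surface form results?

[dẽm#ibũŋ]

/e/ before nasal /m/ → [ẽ]
/u/ before nasal /ŋ/ → [ũ]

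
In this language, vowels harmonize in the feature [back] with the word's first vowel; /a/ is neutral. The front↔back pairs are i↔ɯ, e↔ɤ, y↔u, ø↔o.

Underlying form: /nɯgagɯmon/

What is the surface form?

[nɯgagɯmon]

no segment meets the rule's conditions; no change.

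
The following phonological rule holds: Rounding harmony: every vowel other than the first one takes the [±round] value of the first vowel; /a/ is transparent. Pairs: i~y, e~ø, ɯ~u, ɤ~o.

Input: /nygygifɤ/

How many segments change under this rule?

/i/ harmonizes with /y/ ([+round]) → [y]
/ɤ/ harmonizes with /y/ ([+round]) → [o]
2 segments change.

2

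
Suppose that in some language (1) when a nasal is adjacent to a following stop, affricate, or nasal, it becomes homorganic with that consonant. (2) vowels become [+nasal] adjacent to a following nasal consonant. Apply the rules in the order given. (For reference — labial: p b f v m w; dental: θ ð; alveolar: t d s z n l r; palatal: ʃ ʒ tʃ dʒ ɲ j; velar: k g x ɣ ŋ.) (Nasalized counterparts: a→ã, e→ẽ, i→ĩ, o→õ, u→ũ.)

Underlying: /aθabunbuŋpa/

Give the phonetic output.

[aθabũmbũmpa]

Rule 1: /n/ before /b/ (labial) → [m]
Rule 1: /ŋ/ before /p/ (labial) → [m]
After rule 1: aθabumbumpa
Rule 2: /u/ before nasal /m/ → [ũ]
Rule 2: /u/ before nasal /m/ → [ũ]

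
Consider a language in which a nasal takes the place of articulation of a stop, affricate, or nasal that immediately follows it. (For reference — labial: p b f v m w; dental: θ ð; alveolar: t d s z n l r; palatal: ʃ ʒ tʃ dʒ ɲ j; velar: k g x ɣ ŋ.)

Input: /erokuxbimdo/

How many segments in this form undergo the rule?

/m/ before /d/ (alveolar) → [n]
1 segment changes.

1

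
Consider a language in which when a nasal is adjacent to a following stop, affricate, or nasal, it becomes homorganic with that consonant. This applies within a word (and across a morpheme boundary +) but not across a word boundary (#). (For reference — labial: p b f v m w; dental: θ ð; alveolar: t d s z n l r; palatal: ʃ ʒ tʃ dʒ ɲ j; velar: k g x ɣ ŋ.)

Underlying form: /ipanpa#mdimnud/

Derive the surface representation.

/n/ before /p/ (labial) → [m]
/m/ before /d/ (alveolar) → [n]
/m/ before /n/ (alveolar) → [n]

[ipampa#ndinnud]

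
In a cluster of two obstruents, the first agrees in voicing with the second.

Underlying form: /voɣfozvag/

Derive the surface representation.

/ɣ/ before /f/ (voiceless) → [x]

[voxfozvag]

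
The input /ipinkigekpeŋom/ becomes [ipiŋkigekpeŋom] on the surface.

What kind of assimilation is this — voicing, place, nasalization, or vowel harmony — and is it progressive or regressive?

place assimilation, regressive

/n/→[ŋ].
Each target copies a feature from the following segment, so the direction is regressive.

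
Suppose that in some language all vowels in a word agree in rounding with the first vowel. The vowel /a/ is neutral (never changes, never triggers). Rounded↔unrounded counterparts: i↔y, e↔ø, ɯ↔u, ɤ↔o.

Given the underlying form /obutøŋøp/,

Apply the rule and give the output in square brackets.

no segment meets the rule's conditions; no change.

[obutøŋøp]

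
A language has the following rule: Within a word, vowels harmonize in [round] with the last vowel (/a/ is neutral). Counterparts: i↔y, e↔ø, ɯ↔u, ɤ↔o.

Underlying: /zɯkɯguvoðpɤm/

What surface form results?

[zɯkɯgɯvɤðpɤm]

/u/ harmonizes with /ɤ/ ([-round]) → [ɯ]
/o/ harmonizes with /ɤ/ ([-round]) → [ɤ]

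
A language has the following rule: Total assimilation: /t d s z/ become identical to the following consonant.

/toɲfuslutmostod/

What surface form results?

[toɲfullummottod]

/s/ before /l/ → [l] (total assimilation)
/t/ before /m/ → [m] (total assimilation)
/s/ before /t/ → [t] (total assimilation)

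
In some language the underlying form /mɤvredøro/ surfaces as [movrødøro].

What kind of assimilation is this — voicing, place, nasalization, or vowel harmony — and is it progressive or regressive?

vowel harmony, regressive

/ɤ/→[o] /e/→[ø].
Vowels agree with the last vowel, so the harmony is regressive.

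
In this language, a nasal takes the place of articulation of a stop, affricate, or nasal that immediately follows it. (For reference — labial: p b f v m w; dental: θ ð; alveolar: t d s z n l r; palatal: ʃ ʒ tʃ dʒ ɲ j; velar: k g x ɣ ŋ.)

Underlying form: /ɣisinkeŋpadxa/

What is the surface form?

/n/ before /k/ (velar) → [ŋ]
/ŋ/ before /p/ (labial) → [m]

[ɣisiŋkempadxa]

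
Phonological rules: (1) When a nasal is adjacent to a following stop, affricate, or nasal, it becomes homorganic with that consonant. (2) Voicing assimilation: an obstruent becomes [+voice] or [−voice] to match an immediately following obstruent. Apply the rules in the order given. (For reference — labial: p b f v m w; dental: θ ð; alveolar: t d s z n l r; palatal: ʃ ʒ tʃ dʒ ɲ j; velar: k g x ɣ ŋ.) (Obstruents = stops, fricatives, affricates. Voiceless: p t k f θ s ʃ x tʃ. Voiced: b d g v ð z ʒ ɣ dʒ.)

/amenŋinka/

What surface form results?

Rule 1: /n/ before /ŋ/ (velar) → [ŋ]
Rule 1: /n/ before /k/ (velar) → [ŋ]
After rule 1: ameŋŋiŋka
Rule 2: no segment meets the rule's conditions; no change.

[ameŋŋiŋka]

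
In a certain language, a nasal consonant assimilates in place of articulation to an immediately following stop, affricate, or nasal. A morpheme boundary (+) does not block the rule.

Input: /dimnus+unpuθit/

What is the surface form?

[dinnus+umpuθit]

/m/ before /n/ (alveolar) → [n]
/n/ before /p/ (labial) → [m]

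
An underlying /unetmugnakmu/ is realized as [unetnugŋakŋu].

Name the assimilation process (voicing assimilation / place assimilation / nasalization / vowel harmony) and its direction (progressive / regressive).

/m/→[n] /n/→[ŋ] /m/→[ŋ].
Each target copies a feature from the preceding segment, so the direction is progressive.

place assimilation, progressive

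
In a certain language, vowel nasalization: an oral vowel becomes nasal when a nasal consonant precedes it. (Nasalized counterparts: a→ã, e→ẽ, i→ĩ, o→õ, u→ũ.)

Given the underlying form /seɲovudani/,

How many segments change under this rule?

2

/o/ after nasal /ɲ/ → [õ]
/i/ after nasal /n/ → [ĩ]
2 segments change.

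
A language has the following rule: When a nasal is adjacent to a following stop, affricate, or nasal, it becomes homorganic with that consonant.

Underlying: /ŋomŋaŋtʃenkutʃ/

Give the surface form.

/m/ before /ŋ/ (velar) → [ŋ]
/ŋ/ before /tʃ/ (palatal) → [ɲ]
/n/ before /k/ (velar) → [ŋ]

[ŋoŋŋaɲtʃeŋkutʃ]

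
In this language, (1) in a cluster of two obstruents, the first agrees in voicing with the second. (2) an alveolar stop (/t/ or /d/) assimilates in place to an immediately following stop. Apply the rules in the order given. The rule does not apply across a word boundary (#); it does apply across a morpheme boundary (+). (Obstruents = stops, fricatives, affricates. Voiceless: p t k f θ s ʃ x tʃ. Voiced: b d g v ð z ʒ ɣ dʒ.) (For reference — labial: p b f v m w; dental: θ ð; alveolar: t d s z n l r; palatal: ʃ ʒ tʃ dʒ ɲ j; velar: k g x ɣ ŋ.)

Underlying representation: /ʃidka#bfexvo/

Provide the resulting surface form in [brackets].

[ʃikka#pfeɣvo]

Rule 1: /d/ before /k/ (voiceless) → [t]
Rule 1: /b/ before /f/ (voiceless) → [p]
Rule 1: /x/ before /v/ (voiced) → [ɣ]
After rule 1: ʃitka#pfeɣvo
Rule 2: /t/ before /k/ (velar) → [k]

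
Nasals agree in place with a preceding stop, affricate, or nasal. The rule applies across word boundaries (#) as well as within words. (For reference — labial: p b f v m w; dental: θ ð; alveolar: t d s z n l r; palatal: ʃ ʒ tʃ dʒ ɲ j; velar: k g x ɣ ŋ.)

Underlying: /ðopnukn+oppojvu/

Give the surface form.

[ðopmukŋ+oppojvu]

/n/ after /p/ (labial) → [m]
/n/ after /k/ (velar) → [ŋ]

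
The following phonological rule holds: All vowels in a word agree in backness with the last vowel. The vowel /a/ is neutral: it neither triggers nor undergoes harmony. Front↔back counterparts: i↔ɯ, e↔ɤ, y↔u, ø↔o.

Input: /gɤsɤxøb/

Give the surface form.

[gesexøb]

/ɤ/ harmonizes with /ø/ ([-back]) → [e]
/ɤ/ harmonizes with /ø/ ([-back]) → [e]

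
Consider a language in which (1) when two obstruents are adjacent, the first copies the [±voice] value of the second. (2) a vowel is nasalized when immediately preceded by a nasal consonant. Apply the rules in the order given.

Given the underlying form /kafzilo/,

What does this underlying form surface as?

Rule 1: /f/ before /z/ (voiced) → [v]
After rule 1: kavzilo
Rule 2: no segment meets the rule's conditions; no change.

[kavzilo]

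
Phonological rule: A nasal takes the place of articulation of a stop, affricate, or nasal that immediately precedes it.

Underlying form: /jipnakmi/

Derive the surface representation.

/n/ after /p/ (labial) → [m]
/m/ after /k/ (velar) → [ŋ]

[jipmakŋi]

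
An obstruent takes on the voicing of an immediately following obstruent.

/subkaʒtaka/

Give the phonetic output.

/b/ before /k/ (voiceless) → [p]
/ʒ/ before /t/ (voiceless) → [ʃ]

[supkaʃtaka]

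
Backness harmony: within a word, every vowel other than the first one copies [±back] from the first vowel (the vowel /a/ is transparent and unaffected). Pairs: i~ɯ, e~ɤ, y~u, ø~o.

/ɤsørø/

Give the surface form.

[ɤsoro]

/ø/ harmonizes with /ɤ/ ([+back]) → [o]
/ø/ harmonizes with /ɤ/ ([+back]) → [o]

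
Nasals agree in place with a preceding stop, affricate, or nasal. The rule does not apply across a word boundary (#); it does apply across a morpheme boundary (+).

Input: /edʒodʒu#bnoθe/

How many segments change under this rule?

/n/ after /b/ (labial) → [m]
1 segment changes.

1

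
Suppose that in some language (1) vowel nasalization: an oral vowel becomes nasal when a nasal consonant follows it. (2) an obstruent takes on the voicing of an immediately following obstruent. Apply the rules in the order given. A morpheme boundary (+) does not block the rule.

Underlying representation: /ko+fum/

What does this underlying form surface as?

[ko+fũm]

Rule 1: /u/ before nasal /m/ → [ũ]
After rule 1: ko+fũm
Rule 2: no segment meets the rule's conditions; no change.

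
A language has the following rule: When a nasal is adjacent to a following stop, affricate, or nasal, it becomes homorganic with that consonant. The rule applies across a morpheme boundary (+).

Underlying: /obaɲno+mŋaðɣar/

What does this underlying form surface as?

[obanno+ŋŋaðɣar]

/ɲ/ before /n/ (alveolar) → [n]
/m/ before /ŋ/ (velar) → [ŋ]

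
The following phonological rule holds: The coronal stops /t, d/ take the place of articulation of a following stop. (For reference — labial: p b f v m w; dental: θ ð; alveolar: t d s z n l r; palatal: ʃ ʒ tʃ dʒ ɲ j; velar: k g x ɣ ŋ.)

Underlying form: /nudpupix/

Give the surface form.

[nubpupix]

/d/ before /p/ (labial) → [b]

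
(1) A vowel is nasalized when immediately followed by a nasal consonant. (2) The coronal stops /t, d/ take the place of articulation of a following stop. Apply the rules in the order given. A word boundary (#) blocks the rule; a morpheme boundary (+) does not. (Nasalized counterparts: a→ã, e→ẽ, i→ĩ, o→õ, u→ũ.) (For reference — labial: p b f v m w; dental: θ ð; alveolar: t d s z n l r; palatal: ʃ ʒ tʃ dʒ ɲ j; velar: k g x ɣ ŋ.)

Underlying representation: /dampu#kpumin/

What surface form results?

Rule 1: /a/ before nasal /m/ → [ã]
Rule 1: /u/ before nasal /m/ → [ũ]
Rule 1: /i/ before nasal /n/ → [ĩ]
After rule 1: dãmpu#kpũmĩn
Rule 2: no segment meets the rule's conditions; no change.

[dãmpu#kpũmĩn]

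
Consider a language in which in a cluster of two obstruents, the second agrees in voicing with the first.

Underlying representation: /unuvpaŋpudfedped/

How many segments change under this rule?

/p/ after /v/ (voiced) → [b]
/f/ after /d/ (voiced) → [v]
/p/ after /d/ (voiced) → [b]
3 segments change.

3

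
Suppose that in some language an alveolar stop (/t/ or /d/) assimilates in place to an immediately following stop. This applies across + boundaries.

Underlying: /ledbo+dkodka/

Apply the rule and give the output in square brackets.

[lebbo+gkogka]

/d/ before /b/ (labial) → [b]
/d/ before /k/ (velar) → [g]
/d/ before /k/ (velar) → [g]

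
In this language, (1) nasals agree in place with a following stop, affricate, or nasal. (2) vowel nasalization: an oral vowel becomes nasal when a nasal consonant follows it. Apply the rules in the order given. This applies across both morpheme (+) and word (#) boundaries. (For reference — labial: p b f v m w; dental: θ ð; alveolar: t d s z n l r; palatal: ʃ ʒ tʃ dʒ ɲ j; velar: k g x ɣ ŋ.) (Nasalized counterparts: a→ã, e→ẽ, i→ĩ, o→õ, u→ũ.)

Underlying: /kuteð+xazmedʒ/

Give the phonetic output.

Rule 1: no segment meets the rule's conditions; no change.
After rule 1: kuteð+xazmedʒ
Rule 2: no segment meets the rule's conditions; no change.

[kuteð+xazmedʒ]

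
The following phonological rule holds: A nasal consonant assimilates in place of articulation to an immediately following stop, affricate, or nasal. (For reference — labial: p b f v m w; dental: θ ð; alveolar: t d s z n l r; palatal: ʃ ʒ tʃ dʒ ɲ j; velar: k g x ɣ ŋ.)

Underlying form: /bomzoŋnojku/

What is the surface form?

/ŋ/ before /n/ (alveolar) → [n]

[bomzonnojku]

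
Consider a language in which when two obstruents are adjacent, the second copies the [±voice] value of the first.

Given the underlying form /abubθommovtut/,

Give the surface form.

/θ/ after /b/ (voiced) → [ð]
/t/ after /v/ (voiced) → [d]

[abubðommovdut]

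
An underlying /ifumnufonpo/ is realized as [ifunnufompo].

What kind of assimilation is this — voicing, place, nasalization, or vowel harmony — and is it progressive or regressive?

/m/→[n] /n/→[m].
Each target copies a feature from the following segment, so the direction is regressive.

place assimilation, regressive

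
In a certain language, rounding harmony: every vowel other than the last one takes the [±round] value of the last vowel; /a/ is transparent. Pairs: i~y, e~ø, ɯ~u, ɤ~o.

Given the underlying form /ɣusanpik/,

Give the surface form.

/u/ harmonizes with /i/ ([-round]) → [ɯ]

[ɣɯsanpik]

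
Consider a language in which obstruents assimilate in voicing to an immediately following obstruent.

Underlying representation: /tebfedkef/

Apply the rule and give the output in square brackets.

/b/ before /f/ (voiceless) → [p]
/d/ before /k/ (voiceless) → [t]

[tepfetkef]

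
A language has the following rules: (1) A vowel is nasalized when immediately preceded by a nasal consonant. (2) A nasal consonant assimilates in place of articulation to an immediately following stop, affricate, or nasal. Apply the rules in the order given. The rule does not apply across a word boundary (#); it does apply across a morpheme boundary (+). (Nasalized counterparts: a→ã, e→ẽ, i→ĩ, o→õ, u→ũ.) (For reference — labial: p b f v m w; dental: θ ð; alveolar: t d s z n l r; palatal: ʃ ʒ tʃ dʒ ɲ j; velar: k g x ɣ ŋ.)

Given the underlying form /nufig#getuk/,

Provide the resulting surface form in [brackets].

Rule 1: /u/ after nasal /n/ → [ũ]
After rule 1: nũfig#getuk
Rule 2: no segment meets the rule's conditions; no change.

[nũfig#getuk]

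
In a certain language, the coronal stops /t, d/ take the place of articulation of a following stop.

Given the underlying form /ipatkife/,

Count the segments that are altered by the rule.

/t/ before /k/ (velar) → [k]
1 segment changes.

1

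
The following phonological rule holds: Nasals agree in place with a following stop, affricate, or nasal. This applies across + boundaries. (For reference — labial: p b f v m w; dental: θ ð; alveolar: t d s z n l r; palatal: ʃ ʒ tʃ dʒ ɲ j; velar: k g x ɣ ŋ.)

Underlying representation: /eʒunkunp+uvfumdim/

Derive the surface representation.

/n/ before /k/ (velar) → [ŋ]
/n/ before /p/ (labial) → [m]
/m/ before /d/ (alveolar) → [n]

[eʒuŋkump+uvfundim]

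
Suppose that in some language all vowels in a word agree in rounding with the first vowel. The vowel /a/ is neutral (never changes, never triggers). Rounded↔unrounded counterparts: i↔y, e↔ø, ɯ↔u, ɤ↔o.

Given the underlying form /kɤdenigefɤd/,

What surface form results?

no segment meets the rule's conditions; no change.

[kɤdenigefɤd]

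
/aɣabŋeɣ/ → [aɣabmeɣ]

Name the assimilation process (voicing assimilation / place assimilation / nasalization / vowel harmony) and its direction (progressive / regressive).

/ŋ/→[m].
Each target copies a feature from the preceding segment, so the direction is progressive.

place assimilation, progressive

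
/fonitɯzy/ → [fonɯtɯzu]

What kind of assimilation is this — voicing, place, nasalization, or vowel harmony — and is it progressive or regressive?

vowel harmony, progressive

/i/→[ɯ] /y/→[u].
Vowels agree with the first vowel, so the harmony is progressive.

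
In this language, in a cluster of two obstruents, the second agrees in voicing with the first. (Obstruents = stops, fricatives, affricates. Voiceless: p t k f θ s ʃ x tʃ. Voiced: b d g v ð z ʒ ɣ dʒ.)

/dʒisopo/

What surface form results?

[dʒisopo]

no segment meets the rule's conditions; no change.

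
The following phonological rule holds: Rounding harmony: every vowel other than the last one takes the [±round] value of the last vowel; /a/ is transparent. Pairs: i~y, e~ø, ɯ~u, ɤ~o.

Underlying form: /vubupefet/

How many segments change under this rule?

2

/u/ harmonizes with /e/ ([-round]) → [ɯ]
/u/ harmonizes with /e/ ([-round]) → [ɯ]
2 segments change.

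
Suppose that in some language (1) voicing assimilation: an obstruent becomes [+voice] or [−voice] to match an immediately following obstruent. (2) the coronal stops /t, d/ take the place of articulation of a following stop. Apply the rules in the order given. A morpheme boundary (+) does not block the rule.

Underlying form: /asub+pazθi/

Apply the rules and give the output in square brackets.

Rule 1: /b/ before /p/ (voiceless) → [p]
Rule 1: /z/ before /θ/ (voiceless) → [s]
After rule 1: asup+pasθi
Rule 2: no segment meets the rule's conditions; no change.

[asup+pasθi]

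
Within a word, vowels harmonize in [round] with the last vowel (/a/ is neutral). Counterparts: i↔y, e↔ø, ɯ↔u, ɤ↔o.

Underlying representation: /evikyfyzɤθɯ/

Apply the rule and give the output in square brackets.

/y/ harmonizes with /ɯ/ ([-round]) → [i]
/y/ harmonizes with /ɯ/ ([-round]) → [i]

[evikifizɤθɯ]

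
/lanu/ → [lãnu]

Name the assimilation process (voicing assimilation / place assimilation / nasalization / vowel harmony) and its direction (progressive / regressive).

nasalization, regressive

/a/→[ã].
Each target copies a feature from the following segment, so the direction is regressive.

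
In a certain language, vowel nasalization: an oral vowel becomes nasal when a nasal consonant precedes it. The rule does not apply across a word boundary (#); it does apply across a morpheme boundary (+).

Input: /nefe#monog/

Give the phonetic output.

[nẽfe#mõnõg]

/e/ after nasal /n/ → [ẽ]
/o/ after nasal /m/ → [õ]
/o/ after nasal /n/ → [õ]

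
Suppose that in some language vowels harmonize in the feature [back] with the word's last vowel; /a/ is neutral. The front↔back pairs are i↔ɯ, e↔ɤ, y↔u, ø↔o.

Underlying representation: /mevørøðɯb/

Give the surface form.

[mɤvoroðɯb]

/e/ harmonizes with /ɯ/ ([+back]) → [ɤ]
/ø/ harmonizes with /ɯ/ ([+back]) → [o]
/ø/ harmonizes with /ɯ/ ([+back]) → [o]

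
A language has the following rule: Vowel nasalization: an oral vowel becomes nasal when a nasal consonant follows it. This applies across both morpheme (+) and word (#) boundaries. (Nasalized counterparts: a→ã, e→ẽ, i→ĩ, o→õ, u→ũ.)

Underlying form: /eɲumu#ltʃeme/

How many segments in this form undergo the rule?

3

/e/ before nasal /ɲ/ → [ẽ]
/u/ before nasal /m/ → [ũ]
/e/ before nasal /m/ → [ẽ]
3 segments change.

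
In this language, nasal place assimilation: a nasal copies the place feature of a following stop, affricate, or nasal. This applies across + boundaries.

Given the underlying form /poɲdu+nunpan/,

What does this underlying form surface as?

/ɲ/ before /d/ (alveolar) → [n]
/n/ before /p/ (labial) → [m]

[pondu+numpan]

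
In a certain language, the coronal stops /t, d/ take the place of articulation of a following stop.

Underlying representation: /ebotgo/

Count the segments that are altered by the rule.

/t/ before /g/ (velar) → [k]
1 segment changes.

1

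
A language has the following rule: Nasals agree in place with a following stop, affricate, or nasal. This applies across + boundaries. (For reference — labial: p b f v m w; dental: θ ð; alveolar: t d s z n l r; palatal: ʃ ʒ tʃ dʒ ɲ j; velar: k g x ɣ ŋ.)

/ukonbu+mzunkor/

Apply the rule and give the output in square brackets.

[ukombu+mzuŋkor]

/n/ before /b/ (labial) → [m]
/n/ before /k/ (velar) → [ŋ]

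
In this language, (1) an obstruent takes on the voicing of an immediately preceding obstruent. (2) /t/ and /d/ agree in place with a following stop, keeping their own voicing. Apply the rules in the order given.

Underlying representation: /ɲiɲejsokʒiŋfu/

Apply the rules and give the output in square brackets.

[ɲiɲejsokʃiŋfu]

Rule 1: /ʒ/ after /k/ (voiceless) → [ʃ]
After rule 1: ɲiɲejsokʃiŋfu
Rule 2: no segment meets the rule's conditions; no change.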